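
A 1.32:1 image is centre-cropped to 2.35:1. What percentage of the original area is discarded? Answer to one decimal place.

Going from 1.32:1 to 2.35:1 means cutting height while keeping width.
Area ratio = (1.320)/(2.350) = 56.17%; the remaining 43.83% is cropped out.

43.8%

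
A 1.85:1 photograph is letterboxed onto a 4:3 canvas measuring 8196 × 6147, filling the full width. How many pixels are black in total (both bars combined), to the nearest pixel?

14070317 pixels

Content height = 8196 / 1.850 ≈ 4430.2703 px.
Leftover height: 6147 − 4430.2703 = 1716.7297 px.
Across the 8196-px span: 1716.7297 × 8196 ≈ 14070317 px.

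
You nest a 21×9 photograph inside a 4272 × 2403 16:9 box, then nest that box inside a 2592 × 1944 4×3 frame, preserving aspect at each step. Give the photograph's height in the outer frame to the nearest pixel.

1111 px

Inside the 4272×2403 canvas the photograph is width-limited at 4272.00 × 1830.86.
The 16:9 canvas is width-limited in 2592×1944, giving 2592.00 × 1458.00; scale factor 0.6067.
Applying the same ×0.6067: 1830.86 → 1110.86.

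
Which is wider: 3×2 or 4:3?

3×2 = 1.5 and 4:3 = 1.333; 1.5 > 1.333.

3×2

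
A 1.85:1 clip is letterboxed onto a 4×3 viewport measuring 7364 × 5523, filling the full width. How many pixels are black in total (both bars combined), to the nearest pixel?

11358671 pixels

Content height = 7364 / 1.850 ≈ 3980.5405 px.
Black = 5523 − 3980.5405 = 1542.4595 px.
Bar area = 1542.4595 × 7364 ≈ 11358671 px.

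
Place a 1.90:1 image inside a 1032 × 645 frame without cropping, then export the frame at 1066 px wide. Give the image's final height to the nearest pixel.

Fitted into 1032×645, the image spans the width; its height is 1032 / 1.900 ≈ 543.16 px.
Scaling 1032 → 1066 is ×1.0329, so the height becomes 543.16 × 1.0329 ≈ 561.05 px.

561 px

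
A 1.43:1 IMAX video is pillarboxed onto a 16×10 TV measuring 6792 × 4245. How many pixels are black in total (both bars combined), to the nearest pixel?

3063404 pixels

1.43:1 IMAX is narrower than 16×10, so it spans the full height.
The video is 4245 × 1.430 ≈ 6070.3500 px wide.
Black = 6792 − 6070.3500 = 721.6500 px.
Across the 4245-px span: 721.6500 × 4245 ≈ 3063404 px.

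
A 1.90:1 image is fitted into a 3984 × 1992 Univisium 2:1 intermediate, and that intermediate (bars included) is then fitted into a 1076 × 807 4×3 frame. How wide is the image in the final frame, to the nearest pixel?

1022 px

1.90:1 in 3984×1992: fills the height, so the image is 3784.80 × 1992.00.
The Univisium 2:1 canvas is width-limited in 1076×807, giving 1076.00 × 538.00; scale factor 0.2701.
So the image's width is 3784.80 × 0.2701 ≈ 1022.20.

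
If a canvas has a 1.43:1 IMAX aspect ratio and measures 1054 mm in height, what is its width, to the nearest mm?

Width = 1054 × 1.430 = 1507.22.

1507 mm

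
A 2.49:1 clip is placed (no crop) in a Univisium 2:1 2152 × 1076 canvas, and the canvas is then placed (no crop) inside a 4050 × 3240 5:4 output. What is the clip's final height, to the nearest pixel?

1627 px

First fit — 2.49:1 into 2152×1076 spans the width: 2152.00 × 864.26.
Univisium 2:1 in 4050×3240: fills the width, so the intermediate becomes 4050.00 × 2025.00 — a scale of ×1.8820.
So the clip's height is 864.26 × 1.8820 ≈ 1626.51.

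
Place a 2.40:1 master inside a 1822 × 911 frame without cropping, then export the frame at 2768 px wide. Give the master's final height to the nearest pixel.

1153 px

Fitted into 1822×911, the master spans the width; its height is 1822 / 2.400 ≈ 759.17 px.
The frame scales by 2768/1822 = 1.5192; 759.17 × 1.5192 ≈ 1153.33 px.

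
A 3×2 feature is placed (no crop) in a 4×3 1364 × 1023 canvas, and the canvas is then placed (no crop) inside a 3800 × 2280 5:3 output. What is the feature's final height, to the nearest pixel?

2027 px

3×2 in 1364×1023: fills the width, so the feature is 1364.00 × 909.33.
The 4×3 canvas is height-limited in 3800×2280, giving 3040.00 × 2280.00; scale factor 2.2287.
Applying the same ×2.2287: 909.33 → 2026.67.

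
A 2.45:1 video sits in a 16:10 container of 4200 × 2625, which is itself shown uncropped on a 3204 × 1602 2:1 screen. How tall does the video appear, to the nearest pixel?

1046 px

Inside the 4200×2625 canvas the video is width-limited at 4200.00 × 1714.29.
16:10 in 3204×1602: fills the height, so the intermediate becomes 2563.20 × 1602.00 — a scale of ×0.6103.
The video scales with it: height 1714.29 × 0.6103 ≈ 1046.20.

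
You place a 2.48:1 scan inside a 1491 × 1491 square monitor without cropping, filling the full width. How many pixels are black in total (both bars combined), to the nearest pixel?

That makes the image 601.2097 px tall (1491 / 2.480).
Leftover height: 1491 − 601.2097 = 889.7903 px.
Bar area = 889.7903 × 1491 ≈ 1326677 px.

1326677 pixels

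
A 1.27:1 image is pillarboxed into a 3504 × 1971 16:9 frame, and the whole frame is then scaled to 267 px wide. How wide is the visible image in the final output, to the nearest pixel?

191 px

Fitted into 3504×1971, the image spans the height; its width is 1971 × 1.270 ≈ 2503.17 px.
Resizing to 267 px wide multiplies everything by 0.0762: 2503.17 → 190.74 px.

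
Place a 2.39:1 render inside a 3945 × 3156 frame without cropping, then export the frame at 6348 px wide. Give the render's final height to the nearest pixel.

2656 px

Fitted into 3945×3156, the render spans the width; its height is 3945 / 2.390 ≈ 1650.63 px.
Resizing to 6348 px wide multiplies everything by 1.6091: 1650.63 → 2656.07 px.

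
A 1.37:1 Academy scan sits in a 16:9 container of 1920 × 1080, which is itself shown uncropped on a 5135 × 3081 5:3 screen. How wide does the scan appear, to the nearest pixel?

Inside the 1920×1080 canvas the scan is height-limited at 1479.60 × 1080.00.
Second fit — the 16:9 canvas into 5135×3081 spans the width: 5135.00 × 2888.44 (×2.6745 from 1920×1080).
Applying the same ×2.6745: 1479.60 → 3957.16.

3957 px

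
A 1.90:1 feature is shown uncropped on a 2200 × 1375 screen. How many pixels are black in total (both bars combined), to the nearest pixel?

477632 pixels

Since 1.900 > 1.600, the feature is width-limited.
The feature is 2200 / 1.900 ≈ 1157.8947 px tall.
Leftover height: 1375 − 1157.8947 = 217.1053 px.
That's 217.1053 × 2200 ≈ 477632 black pixels.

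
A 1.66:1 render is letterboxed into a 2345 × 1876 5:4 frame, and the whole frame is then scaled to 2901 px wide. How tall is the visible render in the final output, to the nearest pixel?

1748 px

In the 2345×1876 frame the render fills the width: height = 2345 / 1.660 ≈ 1412.65 px.
Scaling 2345 → 2901 is ×1.2371, so the height becomes 1412.65 × 1.2371 ≈ 1747.59 px.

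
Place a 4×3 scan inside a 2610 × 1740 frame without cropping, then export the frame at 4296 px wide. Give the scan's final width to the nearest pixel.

3819 px

In the 2610×1740 frame the scan fills the height: width = 1740 × 4/3 ≈ 2320.00 px.
Resizing to 4296 px wide multiplies everything by 1.6460: 2320.00 → 3818.67 px.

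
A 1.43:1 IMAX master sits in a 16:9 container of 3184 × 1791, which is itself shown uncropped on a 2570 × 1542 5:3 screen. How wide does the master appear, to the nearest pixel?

First fit — 1.43:1 IMAX into 3184×1791 spans the height: 2561.13 × 1791.00.
Second fit — the 16:9 canvas into 2570×1542 spans the width: 2570.00 × 1445.62 (×0.8072 from 3184×1791).
So the master's width is 2561.13 × 0.8072 ≈ 2067.24.

2067 px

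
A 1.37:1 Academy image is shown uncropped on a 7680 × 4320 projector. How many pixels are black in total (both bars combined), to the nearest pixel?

7610112 pixels

Since 1.370 < 1.778, the image is height-limited.
That makes the image 5918.4000 px wide (4320 × 1.370).
Black = 7680 − 5918.4000 = 1761.6000 px.
That's 1761.6000 × 4320 ≈ 7610112 black pixels.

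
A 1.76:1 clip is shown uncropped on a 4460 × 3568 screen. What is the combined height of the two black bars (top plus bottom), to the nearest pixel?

1034 px

1.76:1 is wider than 5:4, so it spans the full width.
Content height = 4460 / 1.760 ≈ 2534.09 px.
Leftover height: 3568 − 2534.09 = 1033.91 px.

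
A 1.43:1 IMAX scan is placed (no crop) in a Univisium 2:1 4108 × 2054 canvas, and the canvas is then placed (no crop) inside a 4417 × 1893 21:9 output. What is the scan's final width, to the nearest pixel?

Inside the 4108×2054 canvas the scan is height-limited at 2937.22 × 2054.00.
The Univisium 2:1 canvas is height-limited in 4417×1893, giving 3786.00 × 1893.00; scale factor 0.9216.
The scan scales with it: width 2937.22 × 0.9216 ≈ 2706.99.

2707 px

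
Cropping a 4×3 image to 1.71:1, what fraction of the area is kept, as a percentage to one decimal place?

78.0%

1.71:1 is wider than 4×3, so the crop keeps the full width and trims the height.
(1.333)/(1.710) ≈ 0.780 of the area survives.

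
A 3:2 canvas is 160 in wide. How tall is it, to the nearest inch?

Height = 160 × 2/3 = 106.67.

107 in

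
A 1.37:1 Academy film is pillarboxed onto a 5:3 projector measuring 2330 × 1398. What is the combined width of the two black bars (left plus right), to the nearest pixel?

1.37:1 Academy is narrower than 5:3, so it spans the full height.
Content width = 1398 × 1.370 ≈ 1915.26 px.
2330 − 1915.26 = 414.74 px of bars.

415 px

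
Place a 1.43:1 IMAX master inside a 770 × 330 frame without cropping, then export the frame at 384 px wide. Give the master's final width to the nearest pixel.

235 px

Fitted into 770×330, the master spans the height; its width is 330 × 1.430 ≈ 471.90 px.
The frame scales by 384/770 = 0.4987; 471.90 × 0.4987 ≈ 235.34 px.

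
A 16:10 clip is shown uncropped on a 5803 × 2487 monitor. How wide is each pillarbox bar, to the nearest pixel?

912 px

16:10 is narrower than 21×9, so it spans the full height.
That makes the image 3979.20 px wide (2487 × 16/10).
Black = 5803 − 3979.20 = 1823.80 px, or 911.90 per bar.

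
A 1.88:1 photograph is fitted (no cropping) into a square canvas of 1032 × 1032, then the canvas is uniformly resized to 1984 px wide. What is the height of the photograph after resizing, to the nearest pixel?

In the 1032×1032 frame the photograph fills the width: height = 1032 / 1.880 ≈ 548.94 px.
The frame scales by 1984/1032 = 1.9225; 548.94 × 1.9225 ≈ 1055.32 px.

1055 px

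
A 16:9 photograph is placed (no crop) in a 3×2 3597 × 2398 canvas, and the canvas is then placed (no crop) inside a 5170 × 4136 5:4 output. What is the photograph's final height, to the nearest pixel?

16:9 in 3597×2398: fills the width, so the photograph is 3597.00 × 2023.31.
The 3×2 canvas is width-limited in 5170×4136, giving 5170.00 × 3446.67; scale factor 1.4373.
The photograph scales with it: height 2023.31 × 1.4373 ≈ 2908.12.

2908 px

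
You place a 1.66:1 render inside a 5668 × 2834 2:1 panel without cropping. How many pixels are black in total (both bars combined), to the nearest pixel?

1.66:1 is narrower than 2:1, so it spans the full height.
The render is 2834 × 1.660 ≈ 4704.4400 px wide.
Black = 5668 − 4704.4400 = 963.5600 px.
That's 963.5600 × 2834 ≈ 2730729 black pixels.

2730729 pixels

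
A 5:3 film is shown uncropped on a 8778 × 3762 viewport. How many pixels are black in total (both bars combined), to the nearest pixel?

9435096 pixels

5:3 is narrower than 21×9, so it spans the full height.
That makes the image 6270.0000 px wide (3762 × 5/3).
Leftover width: 8778 − 6270.0000 = 2508.0000 px.
That's 2508.0000 × 3762 ≈ 9435096 black pixels.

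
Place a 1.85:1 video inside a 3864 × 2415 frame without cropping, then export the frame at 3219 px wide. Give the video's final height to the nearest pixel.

Fitted into 3864×2415, the video spans the width; its height is 3864 / 1.850 ≈ 2088.65 px.
The frame scales by 3219/3864 = 0.8331; 2088.65 × 0.8331 ≈ 1740.00 px.

1740 px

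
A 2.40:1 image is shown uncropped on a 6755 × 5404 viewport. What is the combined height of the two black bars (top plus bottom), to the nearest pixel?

2589 px

Since 2.400 > 1.250, the image is width-limited.
Content height = 6755 / 2.400 ≈ 2814.58 px.
Black = 5404 − 2814.58 = 2589.42 px.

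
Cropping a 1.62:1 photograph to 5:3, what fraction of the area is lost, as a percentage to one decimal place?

2.8%

5:3 is wider than 1.62:1, so the crop keeps the full width and trims the height.
Area ratio = (1.620)/(1.667) = 97.20%; the remaining 2.80% is cropped out.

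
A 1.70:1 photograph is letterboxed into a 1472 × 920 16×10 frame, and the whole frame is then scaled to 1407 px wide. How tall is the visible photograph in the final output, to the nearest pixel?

828 px

At 1472×920 the photograph is width-limited, so height = 1472 / 1.700 ≈ 865.88 px.
Resizing to 1407 px wide multiplies everything by 0.9558: 865.88 → 827.65 px.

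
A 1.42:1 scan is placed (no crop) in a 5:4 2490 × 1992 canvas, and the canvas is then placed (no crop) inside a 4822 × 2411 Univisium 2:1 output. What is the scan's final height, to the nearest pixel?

2122 px

1.42:1 in 2490×1992: fills the width, so the scan is 2490.00 × 1753.52.
Second fit — the 5:4 canvas into 4822×2411 spans the height: 3013.75 × 2411.00 (×1.2103 from 2490×1992).
So the scan's height is 1753.52 × 1.2103 ≈ 2122.36.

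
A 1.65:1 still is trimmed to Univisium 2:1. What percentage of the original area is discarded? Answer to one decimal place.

17.5%

The width stays; only height is cut (since Univisium 2:1 is wider than 1.65:1).
Area ratio = (1.650)/(2.000) = 82.50%; the remaining 17.50% is cropped out.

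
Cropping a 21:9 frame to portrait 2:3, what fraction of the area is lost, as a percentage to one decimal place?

71.4%

Going from 21:9 to portrait 2:3 means cutting width while keeping height.
Area ratio = (0.667)/(2.333) = 28.57%; the remaining 71.43% is cropped out.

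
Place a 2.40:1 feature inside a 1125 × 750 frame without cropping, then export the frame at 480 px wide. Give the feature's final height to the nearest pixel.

200 px

In the 1125×750 frame the feature fills the width: height = 1125 / 2.400 ≈ 468.75 px.
Resizing to 480 px wide multiplies everything by 0.4267: 468.75 → 200.00 px.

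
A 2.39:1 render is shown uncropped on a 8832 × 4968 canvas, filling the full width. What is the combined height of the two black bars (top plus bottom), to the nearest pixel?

That makes the image 3695.40 px tall (8832 / 2.390).
4968 − 3695.40 = 1272.60 px of bars.

1273 px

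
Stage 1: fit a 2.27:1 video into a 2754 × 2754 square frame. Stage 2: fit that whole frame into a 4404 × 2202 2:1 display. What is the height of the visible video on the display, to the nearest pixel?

970 px

Inside the 2754×2754 canvas the video is width-limited at 2754.00 × 1213.22.
Second fit — the square canvas into 4404×2202 spans the height: 2202.00 × 2202.00 (×0.7996 from 2754×2754).
The video scales with it: height 1213.22 × 0.7996 ≈ 970.04.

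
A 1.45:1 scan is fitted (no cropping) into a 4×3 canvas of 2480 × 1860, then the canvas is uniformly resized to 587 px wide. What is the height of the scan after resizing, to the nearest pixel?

In the 2480×1860 frame the scan fills the width: height = 2480 / 1.450 ≈ 1710.34 px.
The frame scales by 587/2480 = 0.2367; 1710.34 × 0.2367 ≈ 404.83 px.

405 px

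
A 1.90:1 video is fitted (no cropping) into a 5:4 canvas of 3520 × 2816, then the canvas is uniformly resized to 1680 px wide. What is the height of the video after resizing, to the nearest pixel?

884 px

Fitted into 3520×2816, the video spans the width; its height is 3520 / 1.900 ≈ 1852.63 px.
The frame scales by 1680/3520 = 0.4773; 1852.63 × 0.4773 ≈ 884.21 px.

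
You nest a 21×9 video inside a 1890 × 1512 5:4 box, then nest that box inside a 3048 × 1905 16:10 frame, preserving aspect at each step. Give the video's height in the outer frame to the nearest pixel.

First fit — 21×9 into 1890×1512 spans the width: 1890.00 × 810.00.
The 5:4 canvas is height-limited in 3048×1905, giving 2381.25 × 1905.00; scale factor 1.2599.
The video scales with it: height 810.00 × 1.2599 ≈ 1020.54.

1021 px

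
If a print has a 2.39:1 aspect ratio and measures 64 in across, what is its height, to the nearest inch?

64 / 2.390 = 26.78.

27 in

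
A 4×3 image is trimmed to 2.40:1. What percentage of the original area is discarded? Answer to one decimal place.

44.4%

Going from 4×3 to 2.40:1 means cutting height while keeping width.
Area ratio = (1.333)/(2.400) = 55.56%; the remaining 44.44% is cropped out.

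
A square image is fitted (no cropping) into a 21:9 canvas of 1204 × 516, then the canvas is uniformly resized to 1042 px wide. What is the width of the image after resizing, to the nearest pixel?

447 px

At 1204×516 the image is height-limited, so width = 516 × 1/1 ≈ 516.00 px.
Resizing to 1042 px wide multiplies everything by 0.8654: 516.00 → 446.57 px.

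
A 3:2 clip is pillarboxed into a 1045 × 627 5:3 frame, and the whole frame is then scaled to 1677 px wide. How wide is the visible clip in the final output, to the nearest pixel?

In the 1045×627 frame the clip fills the height: width = 627 × 3/2 ≈ 940.50 px.
Scaling 1045 → 1677 is ×1.6048, so the width becomes 940.50 × 1.6048 ≈ 1509.30 px.

1509 px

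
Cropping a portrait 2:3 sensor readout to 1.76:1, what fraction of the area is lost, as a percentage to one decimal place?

Going from portrait 2:3 to 1.76:1 means cutting height while keeping width.
Fraction kept = (0.667)/(1.760) ≈ 37.88%, so 62.12% is lost.

62.1%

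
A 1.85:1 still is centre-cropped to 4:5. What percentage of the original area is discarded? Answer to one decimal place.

56.8%

4:5 is narrower than 1.85:1, so the crop keeps the full height and trims the width.
Fraction kept = (0.800)/(1.850) ≈ 43.24%, so 56.76% is lost.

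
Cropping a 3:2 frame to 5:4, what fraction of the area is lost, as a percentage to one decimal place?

16.7%

Going from 3:2 to 5:4 means cutting width while keeping height.
Fraction kept = (1.250)/(1.500) ≈ 83.33%, so 16.67% is lost.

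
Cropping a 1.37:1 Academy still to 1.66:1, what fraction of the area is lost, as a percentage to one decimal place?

17.5%

The width stays; only height is cut (since 1.66:1 is wider than 1.37:1 Academy).
(1.370)/(1.660) ≈ 0.825 of the area survives, leaving 17.47% discarded.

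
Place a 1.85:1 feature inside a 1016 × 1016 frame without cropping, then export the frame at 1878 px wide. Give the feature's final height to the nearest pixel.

At 1016×1016 the feature is width-limited, so height = 1016 / 1.850 ≈ 549.19 px.
Resizing to 1878 px wide multiplies everything by 1.8484: 549.19 → 1015.14 px.

1015 px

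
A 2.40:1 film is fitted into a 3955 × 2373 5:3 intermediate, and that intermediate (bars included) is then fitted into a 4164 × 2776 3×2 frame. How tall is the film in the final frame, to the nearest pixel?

1735 px

First fit — 2.40:1 into 3955×2373 spans the width: 3955.00 × 1647.92.
5:3 in 4164×2776: fills the width, so the intermediate becomes 4164.00 × 2498.40 — a scale of ×1.0528.
The film scales with it: height 1647.92 × 1.0528 ≈ 1735.00.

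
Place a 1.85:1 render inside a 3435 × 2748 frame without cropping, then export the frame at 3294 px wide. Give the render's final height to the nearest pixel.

1781 px

At 3435×2748 the render is width-limited, so height = 3435 / 1.850 ≈ 1856.76 px.
The frame scales by 3294/3435 = 0.9590; 1856.76 × 0.9590 ≈ 1780.54 px.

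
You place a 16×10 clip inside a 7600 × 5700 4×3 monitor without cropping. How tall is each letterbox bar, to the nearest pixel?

16×10 (1.600) > 4×3 (1.333), so the clip fills the width.
Content height = 7600 × 10/16 ≈ 4750.00 px.
5700 − 4750.00 = 950.00 px of bars (475.00 each).

475 px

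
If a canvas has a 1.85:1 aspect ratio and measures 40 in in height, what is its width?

74 in

At 1.85:1, 40 × 1.850 ≈ 74.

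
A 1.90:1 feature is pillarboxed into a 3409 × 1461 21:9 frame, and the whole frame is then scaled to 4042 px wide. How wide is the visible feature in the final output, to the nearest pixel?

At 3409×1461 the feature is height-limited, so width = 1461 × 1.900 ≈ 2775.90 px.
Scaling 3409 → 4042 is ×1.1857, so the width becomes 2775.90 × 1.1857 ≈ 3291.34 px.

3291 px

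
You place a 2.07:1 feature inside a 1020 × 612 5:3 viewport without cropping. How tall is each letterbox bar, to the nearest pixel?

2.07:1 is wider than 5:3, so it spans the full width.
Content height = 1020 / 2.070 ≈ 492.75 px.
Black = 612 − 492.75 = 119.25 px, or 59.62 per bar.

60 px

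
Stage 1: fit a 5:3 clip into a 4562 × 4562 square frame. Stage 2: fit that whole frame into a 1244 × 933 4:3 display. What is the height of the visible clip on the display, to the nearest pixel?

First fit — 5:3 into 4562×4562 spans the width: 4562.00 × 2737.20.
Second fit — the square canvas into 1244×933 spans the height: 933.00 × 933.00 (×0.2045 from 4562×4562).
So the clip's height is 2737.20 × 0.2045 ≈ 559.80.

560 px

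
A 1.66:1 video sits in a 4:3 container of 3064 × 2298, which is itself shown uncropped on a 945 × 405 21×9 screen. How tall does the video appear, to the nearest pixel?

325 px

Inside the 3064×2298 canvas the video is width-limited at 3064.00 × 1845.78.
4:3 in 945×405: fills the height, so the intermediate becomes 540.00 × 405.00 — a scale of ×0.1762.
Applying the same ×0.1762: 1845.78 → 325.30.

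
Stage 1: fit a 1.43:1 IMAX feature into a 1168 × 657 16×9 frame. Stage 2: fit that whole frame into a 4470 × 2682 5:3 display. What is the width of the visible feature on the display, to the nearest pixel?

Inside the 1168×657 canvas the feature is height-limited at 939.51 × 657.00.
The 16×9 canvas is width-limited in 4470×2682, giving 4470.00 × 2514.38; scale factor 3.8271.
The feature scales with it: width 939.51 × 3.8271 ≈ 3595.56.

3596 px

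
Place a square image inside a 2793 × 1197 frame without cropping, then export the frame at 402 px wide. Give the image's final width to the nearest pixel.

172 px

At 2793×1197 the image is height-limited, so width = 1197 × 1/1 ≈ 1197.00 px.
Scaling 2793 → 402 is ×0.1439, so the width becomes 1197.00 × 0.1439 ≈ 172.29 px.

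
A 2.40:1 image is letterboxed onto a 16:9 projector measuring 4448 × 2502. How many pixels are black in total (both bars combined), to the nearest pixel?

2.40:1 (2.400) > 16:9 (1.778), so the image fills the width.
Content height = 4448 / 2.400 ≈ 1853.3333 px.
Black = 2502 − 1853.3333 = 648.6667 px.
Across the 4448-px span: 648.6667 × 4448 ≈ 2885269 px.

2885269 pixels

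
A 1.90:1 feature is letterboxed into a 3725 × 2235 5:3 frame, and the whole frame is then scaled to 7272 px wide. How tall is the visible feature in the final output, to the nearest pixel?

3827 px

At 3725×2235 the feature is width-limited, so height = 3725 / 1.900 ≈ 1960.53 px.
Resizing to 7272 px wide multiplies everything by 1.9522: 1960.53 → 3827.37 px.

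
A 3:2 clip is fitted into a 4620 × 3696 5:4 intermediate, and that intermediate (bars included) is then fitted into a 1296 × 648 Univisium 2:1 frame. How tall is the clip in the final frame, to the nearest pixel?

First fit — 3:2 into 4620×3696 spans the width: 4620.00 × 3080.00.
The 5:4 canvas is height-limited in 1296×648, giving 810.00 × 648.00; scale factor 0.1753.
So the clip's height is 3080.00 × 0.1753 ≈ 540.00.

540 px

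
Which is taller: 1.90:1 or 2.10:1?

1.9 and 2.1; 2.1 > 1.9. The smaller width-to-height ratio is the taller frame.

1.90:1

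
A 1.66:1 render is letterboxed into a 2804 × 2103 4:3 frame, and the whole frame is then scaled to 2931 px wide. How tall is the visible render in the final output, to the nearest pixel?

At 2804×2103 the render is width-limited, so height = 2804 / 1.660 ≈ 1689.16 px.
Scaling 2804 → 2931 is ×1.0453, so the height becomes 1689.16 × 1.0453 ≈ 1765.66 px.

1766 px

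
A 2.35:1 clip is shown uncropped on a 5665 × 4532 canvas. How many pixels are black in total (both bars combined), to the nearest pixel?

2.35:1 is wider than 5:4, so it spans the full width.
Content height = 5665 / 2.350 ≈ 2410.6383 px.
4532 − 2410.6383 = 2121.3617 px of bars.
Bar area = 2121.3617 × 5665 ≈ 12017514 px.

12017514 pixels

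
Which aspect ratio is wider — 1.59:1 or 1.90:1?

1.90:1

1.59 and 1.9; 1.9 > 1.59.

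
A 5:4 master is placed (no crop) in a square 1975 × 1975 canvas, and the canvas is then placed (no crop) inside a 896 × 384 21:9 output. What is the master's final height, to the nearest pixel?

First fit — 5:4 into 1975×1975 spans the width: 1975.00 × 1580.00.
Second fit — the square canvas into 896×384 spans the height: 384.00 × 384.00 (×0.1944 from 1975×1975).
So the master's height is 1580.00 × 0.1944 ≈ 307.20.

307 px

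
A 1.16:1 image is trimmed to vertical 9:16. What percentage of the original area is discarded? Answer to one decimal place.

51.5%

The height stays; only width is cut (since vertical 9:16 is narrower than 1.16:1).
(0.562)/(1.160) ≈ 0.485 of the area survives, leaving 51.51% discarded.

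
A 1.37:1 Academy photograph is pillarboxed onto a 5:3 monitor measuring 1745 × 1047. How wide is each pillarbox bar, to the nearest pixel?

Since 1.370 < 1.667, the photograph is height-limited.
The photograph is 1047 × 1.370 ≈ 1434.39 px wide.
Leftover width: 1745 − 1434.39 = 310.61 px → 155.31 each side.

155 px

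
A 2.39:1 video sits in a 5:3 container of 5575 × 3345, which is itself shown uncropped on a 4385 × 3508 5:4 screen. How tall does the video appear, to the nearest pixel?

1835 px

2.39:1 in 5575×3345: fills the width, so the video is 5575.00 × 2332.64.
The 5:3 canvas is width-limited in 4385×3508, giving 4385.00 × 2631.00; scale factor 0.7865.
So the video's height is 2332.64 × 0.7865 ≈ 1834.73.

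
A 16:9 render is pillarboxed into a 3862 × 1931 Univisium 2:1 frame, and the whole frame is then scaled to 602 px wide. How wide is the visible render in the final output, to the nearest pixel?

535 px

In the 3862×1931 frame the render fills the height: width = 1931 × 16/9 ≈ 3432.89 px.
Scaling 3862 → 602 is ×0.1559, so the width becomes 3432.89 × 0.1559 ≈ 535.11 px.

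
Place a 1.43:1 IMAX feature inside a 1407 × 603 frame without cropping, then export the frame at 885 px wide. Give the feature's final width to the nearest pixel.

542 px

At 1407×603 the feature is height-limited, so width = 603 × 1.430 ≈ 862.29 px.
The frame scales by 885/1407 = 0.6290; 862.29 × 0.6290 ≈ 542.38 px.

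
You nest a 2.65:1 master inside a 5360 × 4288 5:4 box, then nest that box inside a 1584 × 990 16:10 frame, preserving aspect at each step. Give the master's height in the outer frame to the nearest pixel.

467 px

2.65:1 in 5360×4288: fills the width, so the master is 5360.00 × 2022.64.
Second fit — the 5:4 canvas into 1584×990 spans the height: 1237.50 × 990.00 (×0.2309 from 5360×4288).
The master scales with it: height 2022.64 × 0.2309 ≈ 466.98.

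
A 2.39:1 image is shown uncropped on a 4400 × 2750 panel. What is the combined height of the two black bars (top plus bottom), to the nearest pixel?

909 px

Since 2.390 > 1.600, the image is width-limited.
Content height = 4400 / 2.390 ≈ 1841.00 px.
2750 − 1841.00 = 909.00 px of bars.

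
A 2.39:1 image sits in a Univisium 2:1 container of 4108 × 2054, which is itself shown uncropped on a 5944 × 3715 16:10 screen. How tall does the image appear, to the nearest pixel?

2487 px

2.39:1 in 4108×2054: fills the width, so the image is 4108.00 × 1718.83.
The Univisium 2:1 canvas is width-limited in 5944×3715, giving 5944.00 × 2972.00; scale factor 1.4469.
Applying the same ×1.4469: 1718.83 → 2487.03.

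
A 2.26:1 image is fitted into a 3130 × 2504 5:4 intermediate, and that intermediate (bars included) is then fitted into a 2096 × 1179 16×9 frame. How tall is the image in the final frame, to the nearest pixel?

Inside the 3130×2504 canvas the image is width-limited at 3130.00 × 1384.96.
The 5:4 canvas is height-limited in 2096×1179, giving 1473.75 × 1179.00; scale factor 0.4708.
So the image's height is 1384.96 × 0.4708 ≈ 652.10.

652 px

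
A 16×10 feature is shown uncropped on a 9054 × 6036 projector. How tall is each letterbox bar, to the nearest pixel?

189 px

16×10 is wider than 3×2, so it spans the full width.
That makes the image 5658.75 px tall (9054 × 10/16).
Black = 6036 − 5658.75 = 377.25 px, or 188.62 per bar.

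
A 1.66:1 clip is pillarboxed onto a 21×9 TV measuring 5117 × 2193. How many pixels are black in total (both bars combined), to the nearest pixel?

1.66:1 (1.660) < 21×9 (2.333), so the clip fills the height.
That makes the image 3640.3800 px wide (2193 × 1.660).
Black = 5117 − 3640.3800 = 1476.6200 px.
That's 1476.6200 × 2193 ≈ 3238228 black pixels.

3238228 pixels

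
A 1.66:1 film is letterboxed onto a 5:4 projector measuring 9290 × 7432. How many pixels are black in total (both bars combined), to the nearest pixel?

1.66:1 is wider than 5:4, so it spans the full width.
That makes the image 5596.3855 px tall (9290 / 1.660).
7432 − 5596.3855 = 1835.6145 px of bars.
That's 1835.6145 × 9290 ≈ 17052858 black pixels.

17052858 pixels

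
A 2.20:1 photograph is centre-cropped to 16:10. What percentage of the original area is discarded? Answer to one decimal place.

16:10 is narrower than 2.20:1, so the crop keeps the full height and trims the width.
Area ratio = (1.600)/(2.200) = 72.73%; the remaining 27.27% is cropped out.

27.3%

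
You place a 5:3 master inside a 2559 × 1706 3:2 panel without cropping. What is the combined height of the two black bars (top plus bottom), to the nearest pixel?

Since 1.667 > 1.500, the master is width-limited.
Content height = 2559 × 3/5 ≈ 1535.40 px.
1706 − 1535.40 = 170.60 px of bars.

171 px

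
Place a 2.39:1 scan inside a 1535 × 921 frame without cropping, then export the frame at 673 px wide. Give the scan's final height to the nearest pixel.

Fitted into 1535×921, the scan spans the width; its height is 1535 / 2.390 ≈ 642.26 px.
Resizing to 673 px wide multiplies everything by 0.4384: 642.26 → 281.59 px.

282 px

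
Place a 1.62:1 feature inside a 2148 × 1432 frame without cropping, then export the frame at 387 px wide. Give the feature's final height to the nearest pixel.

239 px

Fitted into 2148×1432, the feature spans the width; its height is 2148 / 1.620 ≈ 1325.93 px.
The frame scales by 387/2148 = 0.1802; 1325.93 × 0.1802 ≈ 238.89 px.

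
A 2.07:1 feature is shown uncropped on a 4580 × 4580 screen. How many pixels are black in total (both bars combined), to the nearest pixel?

2.07:1 (2.070) > square (1.000), so the feature fills the width.
That makes the image 2212.5604 px tall (4580 / 2.070).
Leftover height: 4580 − 2212.5604 = 2367.4396 px.
That's 2367.4396 × 4580 ≈ 10842873 black pixels.

10842873 pixels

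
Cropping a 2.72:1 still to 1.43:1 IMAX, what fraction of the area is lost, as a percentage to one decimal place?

1.43:1 IMAX is narrower than 2.72:1, so the crop keeps the full height and trims the width.
(1.430)/(2.720) ≈ 0.526 of the area survives, leaving 47.43% discarded.

47.4%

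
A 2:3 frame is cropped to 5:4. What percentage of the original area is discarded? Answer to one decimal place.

46.7%

5:4 is wider than 2:3, so the crop keeps the full width and trims the height.
Fraction kept = (0.667)/(1.250) ≈ 53.33%, so 46.67% is lost.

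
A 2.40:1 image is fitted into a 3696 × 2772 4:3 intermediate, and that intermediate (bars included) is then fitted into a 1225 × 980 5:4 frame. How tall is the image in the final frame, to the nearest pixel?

510 px

First fit — 2.40:1 into 3696×2772 spans the width: 3696.00 × 1540.00.
The 4:3 canvas is width-limited in 1225×980, giving 1225.00 × 918.75; scale factor 0.3314.
Applying the same ×0.3314: 1540.00 → 510.42.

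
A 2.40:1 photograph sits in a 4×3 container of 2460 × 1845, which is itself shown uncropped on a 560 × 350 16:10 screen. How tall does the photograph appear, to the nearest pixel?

194 px

Inside the 2460×1845 canvas the photograph is width-limited at 2460.00 × 1025.00.
4×3 in 560×350: fills the height, so the intermediate becomes 466.67 × 350.00 — a scale of ×0.1897.
The photograph scales with it: height 1025.00 × 0.1897 ≈ 194.44.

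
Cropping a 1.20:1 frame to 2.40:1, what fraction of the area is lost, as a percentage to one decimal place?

50.0%

2.40:1 is wider than 1.20:1, so the crop keeps the full width and trims the height.
Fraction kept = (1.200)/(2.400) ≈ 50.00%, so 50.00% is lost.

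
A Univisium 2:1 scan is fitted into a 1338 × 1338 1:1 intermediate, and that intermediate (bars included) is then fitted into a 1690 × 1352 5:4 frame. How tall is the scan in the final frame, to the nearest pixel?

676 px

First fit — Univisium 2:1 into 1338×1338 spans the width: 1338.00 × 669.00.
The 1:1 canvas is height-limited in 1690×1352, giving 1352.00 × 1352.00; scale factor 1.0105.
So the scan's height is 669.00 × 1.0105 ≈ 676.00.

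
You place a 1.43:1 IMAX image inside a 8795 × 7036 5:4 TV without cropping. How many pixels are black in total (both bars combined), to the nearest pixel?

7789295 pixels

Since 1.430 > 1.250, the image is width-limited.
Content height = 8795 / 1.430 ≈ 6150.3497 px.
7036 − 6150.3497 = 885.6503 px of bars.
Across the 8795-px span: 885.6503 × 8795 ≈ 7789295 px.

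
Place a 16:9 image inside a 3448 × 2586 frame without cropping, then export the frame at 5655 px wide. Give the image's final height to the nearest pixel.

At 3448×2586 the image is width-limited, so height = 3448 × 9/16 ≈ 1939.50 px.
Scaling 3448 → 5655 is ×1.6401, so the height becomes 1939.50 × 1.6401 ≈ 3180.94 px.

3181 px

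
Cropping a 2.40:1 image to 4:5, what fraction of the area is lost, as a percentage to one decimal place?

4:5 is narrower than 2.40:1, so the crop keeps the full height and trims the width.
Area ratio = (0.800)/(2.400) = 33.33%; the remaining 66.67% is cropped out.

66.7%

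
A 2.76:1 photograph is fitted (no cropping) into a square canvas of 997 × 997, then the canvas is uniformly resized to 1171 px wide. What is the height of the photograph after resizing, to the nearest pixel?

424 px

In the 997×997 frame the photograph fills the width: height = 997 / 2.760 ≈ 361.23 px.
The frame scales by 1171/997 = 1.1745; 361.23 × 1.1745 ≈ 424.28 px.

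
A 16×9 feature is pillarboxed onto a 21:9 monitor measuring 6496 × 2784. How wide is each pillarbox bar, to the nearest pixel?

16×9 (1.778) < 21:9 (2.333), so the feature fills the height.
Content width = 2784 × 16/9 ≈ 4949.33 px.
Leftover width: 6496 − 4949.33 = 1546.67 px → 773.33 each side.

773 px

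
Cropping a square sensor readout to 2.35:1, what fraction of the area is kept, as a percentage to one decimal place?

42.6%

The width stays; only height is cut (since 2.35:1 is wider than square).
Area ratio = (1.000)/(2.350) = 42.55% retained.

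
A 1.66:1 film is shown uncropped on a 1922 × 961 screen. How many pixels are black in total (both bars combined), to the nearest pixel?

313997 pixels

1.66:1 (1.660) < Univisium 2:1 (2.000), so the film fills the height.
The film is 961 × 1.660 ≈ 1595.2600 px wide.
Leftover width: 1922 − 1595.2600 = 326.7400 px.
Across the 961-px span: 326.7400 × 961 ≈ 313997 px.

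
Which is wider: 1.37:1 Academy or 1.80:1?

1.37 and 1.8; 1.8 > 1.37.

1.80:1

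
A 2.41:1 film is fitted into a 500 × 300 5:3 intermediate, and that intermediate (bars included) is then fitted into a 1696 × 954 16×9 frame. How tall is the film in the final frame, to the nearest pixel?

2.41:1 in 500×300: fills the width, so the film is 500.00 × 207.47.
Second fit — the 5:3 canvas into 1696×954 spans the height: 1590.00 × 954.00 (×3.1800 from 500×300).
The film scales with it: height 207.47 × 3.1800 ≈ 659.75.

660 px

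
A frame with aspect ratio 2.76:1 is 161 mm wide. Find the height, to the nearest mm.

58 mm

Height = 161 / 2.760 = 58.33.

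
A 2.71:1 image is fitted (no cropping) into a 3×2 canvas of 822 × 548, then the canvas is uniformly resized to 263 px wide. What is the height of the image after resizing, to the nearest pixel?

97 px

Fitted into 822×548, the image spans the width; its height is 822 / 2.710 ≈ 303.32 px.
Scaling 822 → 263 is ×0.3200, so the height becomes 303.32 × 0.3200 ≈ 97.05 px.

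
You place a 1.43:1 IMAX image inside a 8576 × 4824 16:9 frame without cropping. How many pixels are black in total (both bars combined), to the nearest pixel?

Since 1.430 < 1.778, the image is height-limited.
That makes the image 6898.3200 px wide (4824 × 1.430).
Leftover width: 8576 − 6898.3200 = 1677.6800 px.
That's 1677.6800 × 4824 ≈ 8093128 black pixels.

8093128 pixels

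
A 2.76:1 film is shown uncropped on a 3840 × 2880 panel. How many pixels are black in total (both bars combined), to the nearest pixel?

5716591 pixels

Since 2.760 > 1.333, the film is width-limited.
The film is 3840 / 2.760 ≈ 1391.3043 px tall.
Black = 2880 − 1391.3043 = 1488.6957 px.
Across the 3840-px span: 1488.6957 × 3840 ≈ 5716591 px.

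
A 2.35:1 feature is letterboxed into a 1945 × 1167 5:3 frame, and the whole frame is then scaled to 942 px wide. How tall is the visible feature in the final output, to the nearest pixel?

In the 1945×1167 frame the feature fills the width: height = 1945 / 2.350 ≈ 827.66 px.
Scaling 1945 → 942 is ×0.4843, so the height becomes 827.66 × 0.4843 ≈ 400.85 px.

401 px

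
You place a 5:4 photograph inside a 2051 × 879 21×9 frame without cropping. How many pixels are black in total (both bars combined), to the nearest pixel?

5:4 is narrower than 21×9, so it spans the full height.
Content width = 879 × 5/4 ≈ 1098.7500 px.
2051 − 1098.7500 = 952.2500 px of bars.
Bar area = 952.2500 × 879 ≈ 837028 px.

837028 pixels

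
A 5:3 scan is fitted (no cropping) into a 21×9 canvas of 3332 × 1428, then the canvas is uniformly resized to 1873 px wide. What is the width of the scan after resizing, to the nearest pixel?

In the 3332×1428 frame the scan fills the height: width = 1428 × 5/3 ≈ 2380.00 px.
Resizing to 1873 px wide multiplies everything by 0.5621: 2380.00 → 1337.86 px.

1338 px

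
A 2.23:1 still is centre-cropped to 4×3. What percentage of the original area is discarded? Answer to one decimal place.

4×3 is narrower than 2.23:1, so the crop keeps the full height and trims the width.
Fraction kept = (1.333)/(2.230) ≈ 59.79%, so 40.21% is lost.

40.2%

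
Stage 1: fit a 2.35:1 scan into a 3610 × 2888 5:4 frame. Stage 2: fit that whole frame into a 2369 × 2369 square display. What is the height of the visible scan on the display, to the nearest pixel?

Inside the 3610×2888 canvas the scan is width-limited at 3610.00 × 1536.17.
5:4 in 2369×2369: fills the width, so the intermediate becomes 2369.00 × 1895.20 — a scale of ×0.6562.
Applying the same ×0.6562: 1536.17 → 1008.09.

1008 px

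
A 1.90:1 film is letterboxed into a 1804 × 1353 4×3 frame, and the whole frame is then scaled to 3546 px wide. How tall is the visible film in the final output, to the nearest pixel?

Fitted into 1804×1353, the film spans the width; its height is 1804 / 1.900 ≈ 949.47 px.
Scaling 1804 → 3546 is ×1.9656, so the height becomes 949.47 × 1.9656 ≈ 1866.32 px.

1866 px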